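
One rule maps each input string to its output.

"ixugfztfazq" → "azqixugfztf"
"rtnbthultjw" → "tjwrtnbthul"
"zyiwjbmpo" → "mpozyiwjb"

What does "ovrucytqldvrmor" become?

morovrucytqldvr

In each case the input is transformed by: move the last 3 characters to the front (rotate right by 3).
Doing the same to "ovrucytqldvrmor": "morovrucytqldvr".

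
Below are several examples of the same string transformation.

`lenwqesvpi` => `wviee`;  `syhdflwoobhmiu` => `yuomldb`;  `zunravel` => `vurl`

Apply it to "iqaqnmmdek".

qqmkd

The pattern: keep every other character starting from the second (positions 2nd, 4th, 6th, ...), then sort the characters into reverse alphabetical order.
"iqaqnmmdek" → "qqmdk" → "qqmkd".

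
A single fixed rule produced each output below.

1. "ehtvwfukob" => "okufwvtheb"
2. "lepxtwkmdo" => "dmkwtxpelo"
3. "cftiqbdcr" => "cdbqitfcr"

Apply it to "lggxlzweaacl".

caaewzlxggll

The transformation: move the last character to the front, then reverse the string.
Starting from "lggxlzweaacl": after the first operation, "llggxlzweaac"; after the second, "caaewzlxggll".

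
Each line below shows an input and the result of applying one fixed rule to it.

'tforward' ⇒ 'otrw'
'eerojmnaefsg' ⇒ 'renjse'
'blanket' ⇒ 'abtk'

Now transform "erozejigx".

oeiex

Rule — keep every other character starting from the first (positions 1st, 3rd, 5th, ...), then swap each adjacent pair of characters (1↔2, 3↔4, ...).
For "erozejigx", step one produces "eoeix"; step two turns that into "oeiex".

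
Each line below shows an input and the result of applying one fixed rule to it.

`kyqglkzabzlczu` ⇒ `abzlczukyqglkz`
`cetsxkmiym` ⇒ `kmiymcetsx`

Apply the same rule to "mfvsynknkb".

What's happening: swap the front and back halves of the string.
Applying that to "mfvsynknkb" gives "nknkbmfvsy".

nknkbmfvsy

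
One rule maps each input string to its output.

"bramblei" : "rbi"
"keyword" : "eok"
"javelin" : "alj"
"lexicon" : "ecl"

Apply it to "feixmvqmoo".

emmf

The transformation: move the first character to the end, then keep one character in every 3, starting at position 1 (positions 1st, 4th, 7th, ...).
Working it through for "feixmvqmoo": intermediate "eixmvqmoof", final "emmf".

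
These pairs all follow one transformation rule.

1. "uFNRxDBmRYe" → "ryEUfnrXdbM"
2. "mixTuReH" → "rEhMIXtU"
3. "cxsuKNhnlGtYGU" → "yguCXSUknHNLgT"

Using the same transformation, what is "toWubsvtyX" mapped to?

TYxTOwUBSV

Looking at the pairs, the operation is to move the last 3 characters to the front (rotate right by 3), then flip the case of every letter.
Applying that to "toWubsvtyX" gives "TYxTOwUBSV".
(Check on "mixTuReH": → "ReHmixTu" → "rEhMIXtU" ✓)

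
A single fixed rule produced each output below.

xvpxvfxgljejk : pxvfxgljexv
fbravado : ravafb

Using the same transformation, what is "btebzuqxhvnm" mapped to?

ebzuqxhvbt

What's happening: delete the last 2 characters, then move the first 2 characters to the end (rotate left by 2).
Doing the same to "btebzuqxhvnm": "ebzuqxhvbt".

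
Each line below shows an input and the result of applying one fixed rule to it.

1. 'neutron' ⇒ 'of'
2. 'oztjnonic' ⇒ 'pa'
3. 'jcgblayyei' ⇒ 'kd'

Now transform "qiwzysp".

rj

Looking at the pairs, the operation is to shift every letter 1 place forward in the alphabet (wrapping around), then keep only the first 2 characters.
"qiwzysp" → "rj".
(Check on "jcgblayyei": → "kdhcmbzzfj" → "kd" ✓)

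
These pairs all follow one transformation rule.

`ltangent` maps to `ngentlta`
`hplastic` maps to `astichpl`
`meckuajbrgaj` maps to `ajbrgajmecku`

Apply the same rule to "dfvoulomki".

Looking at the pairs, the operation is to move the last character to the front, then swap the front and back halves of the string.
Applying that to "dfvoulomki" gives "ulomkidfvo".
(Check on "hplastic": → "chplasti" → "astichpl" ✓)

ulomkidfvo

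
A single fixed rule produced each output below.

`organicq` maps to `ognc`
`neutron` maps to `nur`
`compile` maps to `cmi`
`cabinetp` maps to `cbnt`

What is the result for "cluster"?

The rule is to delete the last character, then keep every other character starting from the first (positions 1st, 3rd, 5th, ...).
Starting from "cluster": after the first operation, "cluste"; after the second, "cut".

cut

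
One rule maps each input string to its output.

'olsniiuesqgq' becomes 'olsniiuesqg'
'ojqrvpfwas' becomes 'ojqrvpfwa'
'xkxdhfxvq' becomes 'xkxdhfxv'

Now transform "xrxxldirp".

The transformation: delete the last character.
Doing the same to "xrxxldirp": "xrxxldir".

xrxxldir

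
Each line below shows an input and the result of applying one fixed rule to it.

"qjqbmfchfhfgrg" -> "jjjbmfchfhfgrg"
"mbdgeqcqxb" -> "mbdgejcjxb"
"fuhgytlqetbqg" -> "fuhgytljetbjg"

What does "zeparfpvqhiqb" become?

The pattern: replace every "q" with "j".
On "zeparfpvqhiqb" that produces "zeparfpvjhijb".

zeparfpvjhijb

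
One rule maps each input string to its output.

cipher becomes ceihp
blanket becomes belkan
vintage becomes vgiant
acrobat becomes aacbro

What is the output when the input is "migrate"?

In each case the input is transformed by: delete the last character, then take characters alternately from the front and the back (1st, last, 2nd, 2nd-last, ...).
"migrate" → "migrat" → "mtiagr".

mtiagr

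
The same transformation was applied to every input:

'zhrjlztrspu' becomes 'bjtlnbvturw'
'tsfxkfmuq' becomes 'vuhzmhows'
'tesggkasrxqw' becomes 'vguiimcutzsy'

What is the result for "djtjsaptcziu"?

The transformation: shift every letter 2 places forward in the alphabet (wrapping around).
So "djtjsaptcziu" becomes "flvlucrvebkw".

flvlucrvebkw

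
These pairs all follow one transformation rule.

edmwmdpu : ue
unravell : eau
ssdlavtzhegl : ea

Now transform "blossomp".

The transformation: reverse the string, then keep only the vowels.
Working it through for "blossomp": intermediate "pmossolb", final "oo".

oo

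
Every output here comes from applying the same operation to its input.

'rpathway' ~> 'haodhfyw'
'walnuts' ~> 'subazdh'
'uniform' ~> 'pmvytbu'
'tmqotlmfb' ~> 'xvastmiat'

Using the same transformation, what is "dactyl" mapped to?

jafskh

Looking at the pairs, the operation is to move the first 2 characters to the end (rotate left by 2), then shift every letter 7 places forward in the alphabet (wrapping around).
Starting from "dactyl": after the first operation, "ctylda"; after the second, "jafskh".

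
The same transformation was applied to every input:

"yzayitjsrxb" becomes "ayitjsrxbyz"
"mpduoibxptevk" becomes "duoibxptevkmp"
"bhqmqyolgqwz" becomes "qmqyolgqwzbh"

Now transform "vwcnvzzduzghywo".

cnvzzduzghywovw

Looking at the pairs, the operation is to move the first 2 characters to the end (rotate left by 2).
Doing the same to "vwcnvzzduzghywo": "cnvzzduzghywovw".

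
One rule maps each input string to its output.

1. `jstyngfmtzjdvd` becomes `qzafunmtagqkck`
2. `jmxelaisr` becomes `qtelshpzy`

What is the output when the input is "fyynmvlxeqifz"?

Rule — shift every letter 7 places forward in the alphabet (wrapping around).
Doing the same to "fyynmvlxeqifz": "mffutcselxpmg".

mffutcselxpmg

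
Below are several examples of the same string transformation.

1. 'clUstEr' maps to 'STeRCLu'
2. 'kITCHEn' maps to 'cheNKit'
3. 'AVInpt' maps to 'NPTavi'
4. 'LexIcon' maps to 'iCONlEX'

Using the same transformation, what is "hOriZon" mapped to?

IzONHoR

The transformation: move the first 3 characters to the end (rotate left by 3), then flip the case of every letter.
"hOriZon" → "iZonhOr" → "IzONHoR".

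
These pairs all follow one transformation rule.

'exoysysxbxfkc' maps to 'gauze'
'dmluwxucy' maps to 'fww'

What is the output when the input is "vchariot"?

The transformation: shift every letter 2 places forward in the alphabet (wrapping around), then keep one character in every 3, starting at position 1 (positions 1st, 4th, 7th, ...).
On "vchariot": the first step gives "xejctkqv", and the second then gives "xcq".

xcq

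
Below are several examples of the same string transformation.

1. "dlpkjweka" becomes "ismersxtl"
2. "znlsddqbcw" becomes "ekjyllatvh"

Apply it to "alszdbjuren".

vmzcrjlhati

Rule — shift every letter 8 places forward in the alphabet (wrapping around), then reverse the string.
Applying both steps to "alszdbjuren": "itahljrczmv", then "vmzcrjlhati".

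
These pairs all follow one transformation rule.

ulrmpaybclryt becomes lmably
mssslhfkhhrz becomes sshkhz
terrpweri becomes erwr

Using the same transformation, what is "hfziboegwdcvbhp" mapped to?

Each output is the input with this applied: keep every other character starting from the second (positions 2nd, 4th, 6th, ...).
For "hfziboegwdcvbhp" the result is "fiogdvh".

fiogdvh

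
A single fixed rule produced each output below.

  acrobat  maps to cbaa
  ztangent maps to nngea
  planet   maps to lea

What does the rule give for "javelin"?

jiea

Looking at the pairs, the operation is to sort the characters into reverse alphabetical order, then delete the first 3 characters.
On "javelin" that produces "jiea".
(Check on "ztangent": → "zttnngea" → "nngea" ✓)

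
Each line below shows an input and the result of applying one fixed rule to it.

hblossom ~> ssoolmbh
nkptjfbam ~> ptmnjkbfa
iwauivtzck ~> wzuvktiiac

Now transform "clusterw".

uwstlrce

The pattern: sort the characters into reverse alphabetical order, then swap each adjacent pair of characters (1↔2, 3↔4, ...).
Working it through for "clusterw": intermediate "wutsrlec", final "uwstlrce".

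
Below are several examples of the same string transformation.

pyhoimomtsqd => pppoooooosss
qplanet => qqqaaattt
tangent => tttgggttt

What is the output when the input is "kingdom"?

kkkgggmmm

The pattern: keep one character in every 3, starting at position 1 (positions 1st, 4th, 7th, ...), then repeat every character 3 times.
"kingdom" → "kgm" → "kkkgggmmm".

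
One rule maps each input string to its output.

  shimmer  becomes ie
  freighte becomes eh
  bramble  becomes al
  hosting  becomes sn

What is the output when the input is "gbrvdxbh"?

The transformation: keep one character in every 3, starting at position 3 (positions 3rd, 6th, 9th, ...).
Doing the same to "gbrvdxbh": "rx".

rx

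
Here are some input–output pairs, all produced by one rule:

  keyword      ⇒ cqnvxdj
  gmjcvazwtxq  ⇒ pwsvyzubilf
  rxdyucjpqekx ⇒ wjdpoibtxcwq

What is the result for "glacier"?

The rule is to shift every letter 1 place backward in the alphabet (wrapping around), then reverse the string.
Applying both steps to "glacier": "fkzbhdq", then "qdhbzkf".

qdhbzkf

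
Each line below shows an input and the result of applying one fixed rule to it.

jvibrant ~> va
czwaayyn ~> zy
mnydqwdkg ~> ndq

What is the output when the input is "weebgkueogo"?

eog

What's happening: take characters alternately from the front and the back (1st, last, 2nd, 2nd-last, ...), then keep one character in every 3, starting at position 3 (positions 3rd, 6th, 9th, ...).
Starting from "weebgkueogo": after the first operation, "woegeobeguk"; after the second, "eog".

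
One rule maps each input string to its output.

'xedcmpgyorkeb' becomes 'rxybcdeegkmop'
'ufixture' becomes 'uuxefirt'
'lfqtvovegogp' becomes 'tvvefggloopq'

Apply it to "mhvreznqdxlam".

Looking at the pairs, the operation is to sort the characters into alphabetical order, then move the last 3 characters to the front (rotate right by 3).
Starting from "mhvreznqdxlam": after the first operation, "adehlmmnqrvxz"; after the second, "vxzadehlmmnqr".

vxzadehlmmnqr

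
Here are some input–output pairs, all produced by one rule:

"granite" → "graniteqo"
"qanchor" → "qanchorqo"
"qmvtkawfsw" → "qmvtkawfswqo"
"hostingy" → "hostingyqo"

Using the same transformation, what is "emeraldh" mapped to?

emeraldhqo

Each output is the input with this applied: append "qo".
So "emeraldh" becomes "emeraldhqo".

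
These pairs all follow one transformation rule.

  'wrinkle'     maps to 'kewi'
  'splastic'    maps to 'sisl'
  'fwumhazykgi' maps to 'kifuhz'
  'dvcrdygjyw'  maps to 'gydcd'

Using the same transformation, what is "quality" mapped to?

iyqa

Each output is the input with this applied: keep every other character starting from the first (positions 1st, 3rd, 5th, ...), then move the last 2 characters to the front (rotate right by 2).
For "quality" the result is "iyqa".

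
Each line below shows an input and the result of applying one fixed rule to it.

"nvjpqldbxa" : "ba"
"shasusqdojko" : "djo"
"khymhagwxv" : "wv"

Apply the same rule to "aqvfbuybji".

bi

The transformation: keep every other character starting from the second (positions 2nd, 4th, 6th, ...), then delete the first 3 characters.
Working it through for "aqvfbuybji": intermediate "qfubi", final "bi".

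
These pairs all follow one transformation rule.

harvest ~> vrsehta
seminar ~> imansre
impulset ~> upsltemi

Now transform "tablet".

Rule — move the first 2 characters to the end (rotate left by 2), then swap each adjacent pair of characters (1↔2, 3↔4, ...).
On "tablet": the first step gives "bletta", and the second then gives "lbteat".

lbteat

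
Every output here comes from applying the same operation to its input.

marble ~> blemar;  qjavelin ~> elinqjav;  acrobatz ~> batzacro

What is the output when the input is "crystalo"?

talocrys

In each case the input is transformed by: swap the front and back halves of the string.
So "crystalo" becomes "talocrys".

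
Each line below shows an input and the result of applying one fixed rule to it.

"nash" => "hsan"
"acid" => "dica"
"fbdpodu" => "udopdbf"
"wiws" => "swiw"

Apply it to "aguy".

Each output is the input with this applied: reverse the string.
Applying that to "aguy" gives "yuga".

yuga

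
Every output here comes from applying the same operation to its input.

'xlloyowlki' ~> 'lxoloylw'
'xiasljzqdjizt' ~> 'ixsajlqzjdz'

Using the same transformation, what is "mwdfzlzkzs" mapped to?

wmfdlzkz

What's happening: swap each adjacent pair of characters (1↔2, 3↔4, ...), then delete the last 2 characters.
Applying both steps to "mwdfzlzkzs": "wmfdlzkzsz", then "wmfdlzkz".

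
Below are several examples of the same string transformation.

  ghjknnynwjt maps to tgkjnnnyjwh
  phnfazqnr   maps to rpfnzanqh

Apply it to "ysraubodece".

eyarbudoces

Rule — swap each adjacent pair of characters (1↔2, 3↔4, ...), then swap the first and last characters.
"ysraubodece" → "syarbudocee" → "eyarbudoces".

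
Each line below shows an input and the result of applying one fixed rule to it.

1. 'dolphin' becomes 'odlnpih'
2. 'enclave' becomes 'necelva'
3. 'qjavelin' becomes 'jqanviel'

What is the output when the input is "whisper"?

The transformation: move the first character to the end, then take characters alternately from the front and the back (1st, last, 2nd, 2nd-last, ...).
Working it through for "whisper": intermediate "hisperw", final "hwirsep".

hwirsep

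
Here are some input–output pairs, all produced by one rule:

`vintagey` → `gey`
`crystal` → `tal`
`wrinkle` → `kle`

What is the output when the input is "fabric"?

ric

The rule is to keep only the last 3 characters.
Doing the same to "fabric": "ric".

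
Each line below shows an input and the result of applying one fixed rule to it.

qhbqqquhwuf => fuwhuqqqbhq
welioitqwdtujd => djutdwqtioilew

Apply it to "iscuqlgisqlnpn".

The pattern: reverse the string.
Applying that to "iscuqlgisqlnpn" gives "npnlqsiglqucsi".

npnlqsiglqucsi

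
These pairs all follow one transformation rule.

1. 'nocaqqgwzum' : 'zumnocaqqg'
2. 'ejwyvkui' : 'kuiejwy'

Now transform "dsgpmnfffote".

Looking at the pairs, the operation is to move the last 3 characters to the front (rotate right by 3), then delete the last character.
Working it through for "dsgpmnfffote": intermediate "otedsgpmnfff", final "otedsgpmnff".
(Check on "ejwyvkui": → "kuiejwyv" → "kuiejwy" ✓)

otedsgpmnff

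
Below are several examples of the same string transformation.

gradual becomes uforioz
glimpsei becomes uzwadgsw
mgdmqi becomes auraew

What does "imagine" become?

waouwbs

The pattern: shift every letter 12 places backward in the alphabet (wrapping around).
So "imagine" becomes "waouwbs".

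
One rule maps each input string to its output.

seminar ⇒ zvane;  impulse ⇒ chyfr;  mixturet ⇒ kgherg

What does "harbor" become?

What's happening: delete the first 2 characters, then shift every letter 13 places forward in the alphabet (wrapping around) — i.e. ROT13.
Starting from "harbor": after the first operation, "rbor"; after the second, "eobe".

eobe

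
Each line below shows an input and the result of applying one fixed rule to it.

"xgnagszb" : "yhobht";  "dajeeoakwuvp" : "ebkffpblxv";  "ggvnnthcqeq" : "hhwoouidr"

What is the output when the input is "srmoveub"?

tsnpwf

Rule — shift every letter 1 place forward in the alphabet (wrapping around), then delete the last 2 characters.
"srmoveub" → "tsnpwfvc" → "tsnpwf".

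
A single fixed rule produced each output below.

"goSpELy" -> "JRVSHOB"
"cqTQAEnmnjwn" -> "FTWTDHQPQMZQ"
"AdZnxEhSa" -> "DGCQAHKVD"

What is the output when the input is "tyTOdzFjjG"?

Each output is the input with this applied: shift every letter 3 places forward in the alphabet (wrapping around), then convert every letter to uppercase.
Applying both steps to "tyTOdzFjjG": "wbWRgcImmJ", then "WBWRGCIMMJ".
(Check on "goSpELy": → "jrVsHOb" → "JRVSHOB" ✓)

WBWRGCIMMJ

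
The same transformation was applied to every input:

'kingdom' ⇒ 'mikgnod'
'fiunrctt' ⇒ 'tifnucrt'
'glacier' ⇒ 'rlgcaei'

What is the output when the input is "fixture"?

eiftxru

Looking at the pairs, the operation is to swap each adjacent pair of characters (1↔2, 3↔4, ...), then move the last character to the front.
For "fixture", step one produces "iftxrue"; step two turns that into "eiftxru".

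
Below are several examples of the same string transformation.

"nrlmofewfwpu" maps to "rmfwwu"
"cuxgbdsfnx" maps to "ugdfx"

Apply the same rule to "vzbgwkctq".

zgkt

Each output is the input with this applied: keep every other character starting from the second (positions 2nd, 4th, 6th, ...).
For "vzbgwkctq" the result is "zgkt".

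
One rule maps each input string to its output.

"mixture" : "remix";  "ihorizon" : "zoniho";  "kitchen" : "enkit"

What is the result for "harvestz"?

In each case the input is transformed by: move the first 3 characters to the end (rotate left by 3), then delete the first 2 characters.
Starting from "harvestz": after the first operation, "vestzhar"; after the second, "stzhar".

stzhar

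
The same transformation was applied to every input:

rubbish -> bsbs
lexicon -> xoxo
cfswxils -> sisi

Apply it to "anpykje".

The transformation: keep one character in every 3, starting at position 3 (positions 3rd, 6th, 9th, ...), then write the whole string twice.
Working it through for "anpykje": intermediate "pj", final "pjpj".

pjpj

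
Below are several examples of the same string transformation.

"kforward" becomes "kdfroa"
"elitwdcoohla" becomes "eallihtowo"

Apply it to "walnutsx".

The rule is to take characters alternately from the front and the back (1st, last, 2nd, 2nd-last, ...), then delete the last 2 characters.
Working it through for "walnutsx": intermediate "wxasltnu", final "wxaslt".

wxaslt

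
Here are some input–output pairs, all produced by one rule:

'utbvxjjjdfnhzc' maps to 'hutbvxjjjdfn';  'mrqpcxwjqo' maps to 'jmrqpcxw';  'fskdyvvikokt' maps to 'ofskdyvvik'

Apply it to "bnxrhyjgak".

The pattern: delete the last 2 characters, then move the last character to the front.
Working it through for "bnxrhyjgak": intermediate "bnxrhyjg", final "gbnxrhyj".
(Check on "fskdyvvikokt": → "fskdyvviko" → "ofskdyvvik" ✓)

gbnxrhyj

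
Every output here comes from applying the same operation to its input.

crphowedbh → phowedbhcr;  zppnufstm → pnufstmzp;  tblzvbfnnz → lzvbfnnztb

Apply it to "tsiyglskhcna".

Each output is the input with this applied: move the first 2 characters to the end (rotate left by 2).
Applying that to "tsiyglskhcna" gives "iyglskhcnats".

iyglskhcnats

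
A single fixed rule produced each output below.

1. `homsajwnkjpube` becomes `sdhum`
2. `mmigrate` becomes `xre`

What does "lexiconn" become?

wty

In each case the input is transformed by: keep one character in every 3, starting at position 1 (positions 1st, 4th, 7th, ...), then shift every letter 11 places forward in the alphabet (wrapping around).
Applying both steps to "lexiconn": "lin", then "wty".
(Check on "mmigrate": → "mgt" → "xre" ✓)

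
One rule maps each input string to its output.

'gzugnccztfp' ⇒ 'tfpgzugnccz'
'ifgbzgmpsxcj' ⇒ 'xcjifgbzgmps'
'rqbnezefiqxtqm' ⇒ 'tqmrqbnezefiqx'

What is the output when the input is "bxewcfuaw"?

uawbxewcf

The rule is to move the last 3 characters to the front (rotate right by 3).
On "bxewcfuaw" that produces "uawbxewcf".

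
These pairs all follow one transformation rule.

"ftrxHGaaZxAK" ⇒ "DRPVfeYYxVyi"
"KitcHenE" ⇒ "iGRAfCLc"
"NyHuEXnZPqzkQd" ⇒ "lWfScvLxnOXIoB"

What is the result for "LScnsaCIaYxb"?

jqALQYagYwVZ

The transformation: shift every letter 2 places backward in the alphabet (wrapping around), then flip the case of every letter.
Doing the same to "LScnsaCIaYxb": "jqALQYagYwVZ".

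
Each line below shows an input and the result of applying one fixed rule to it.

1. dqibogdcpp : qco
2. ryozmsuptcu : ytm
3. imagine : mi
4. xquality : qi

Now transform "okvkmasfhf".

kfm

In each case the input is transformed by: take characters alternately from the front and the back (1st, last, 2nd, 2nd-last, ...), then keep one character in every 3, starting at position 3 (positions 3rd, 6th, 9th, ...).
Working it through for "okvkmasfhf": intermediate "ofkhvfksma", final "kfm".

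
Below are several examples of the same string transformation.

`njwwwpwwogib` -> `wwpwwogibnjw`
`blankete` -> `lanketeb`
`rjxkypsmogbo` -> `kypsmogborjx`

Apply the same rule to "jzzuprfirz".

zuprfirzjz

In each case the input is transformed by: swap the front and back halves of the string, then move the last 3 characters to the front (rotate right by 3).
"jzzuprfirz" → "rfirzjzzup" → "zuprfirzjz".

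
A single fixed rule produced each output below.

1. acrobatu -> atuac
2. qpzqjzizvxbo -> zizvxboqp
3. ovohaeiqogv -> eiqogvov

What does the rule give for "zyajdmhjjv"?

What's happening: move the first 2 characters to the end (rotate left by 2), then delete the first 3 characters.
On "zyajdmhjjv": the first step gives "ajdmhjjvzy", and the second then gives "mhjjvzy".

mhjjvzy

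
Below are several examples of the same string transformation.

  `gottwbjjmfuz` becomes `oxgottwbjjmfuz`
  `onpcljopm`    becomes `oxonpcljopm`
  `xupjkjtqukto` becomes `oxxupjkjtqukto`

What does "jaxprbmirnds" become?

oxjaxprbmirnds

Each output is the input with this applied: prepend "ox".
So "jaxprbmirnds" becomes "oxjaxprbmirnds".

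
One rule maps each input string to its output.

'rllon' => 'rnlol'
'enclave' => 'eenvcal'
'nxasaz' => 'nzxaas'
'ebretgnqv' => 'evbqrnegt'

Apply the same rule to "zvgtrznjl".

What's happening: take characters alternately from the front and the back (1st, last, 2nd, 2nd-last, ...).
On "zvgtrznjl" that produces "zlvjgntzr".

zlvjgntzr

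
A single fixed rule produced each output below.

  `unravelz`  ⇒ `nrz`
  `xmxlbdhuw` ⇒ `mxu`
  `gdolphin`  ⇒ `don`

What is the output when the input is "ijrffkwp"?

jrp

What's happening: swap each adjacent pair of characters (1↔2, 3↔4, ...), then keep one character in every 3, starting at position 1 (positions 1st, 4th, 7th, ...).
On "ijrffkwp" that produces "jrp".
(Check on "xmxlbdhuw": → "mxlxdbuhw" → "mxu" ✓)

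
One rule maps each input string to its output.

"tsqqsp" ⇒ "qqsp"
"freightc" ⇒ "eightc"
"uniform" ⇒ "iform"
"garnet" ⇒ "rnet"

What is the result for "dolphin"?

In each case the input is transformed by: delete the first 2 characters.
On "dolphin" that produces "lphin".

lphin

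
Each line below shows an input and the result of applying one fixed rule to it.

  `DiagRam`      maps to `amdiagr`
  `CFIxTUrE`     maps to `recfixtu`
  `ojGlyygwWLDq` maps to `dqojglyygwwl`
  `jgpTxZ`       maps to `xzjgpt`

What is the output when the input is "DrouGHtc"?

tcdrough

Each output is the input with this applied: move the last 2 characters to the front (rotate right by 2), then convert every letter to lowercase.
For "DrouGHtc", step one produces "tcDrouGH"; step two turns that into "tcdrough".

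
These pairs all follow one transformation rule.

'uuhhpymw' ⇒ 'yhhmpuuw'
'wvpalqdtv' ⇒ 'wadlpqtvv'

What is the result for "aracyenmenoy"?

yaaceemnnory

The rule is to sort the characters into alphabetical order, then move the last character to the front.
So "aracyenmenoy" becomes "yaaceemnnory".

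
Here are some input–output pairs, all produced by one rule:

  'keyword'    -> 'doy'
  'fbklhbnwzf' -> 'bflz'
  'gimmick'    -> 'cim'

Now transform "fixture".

The rule is to sort the characters into alphabetical order, then keep one character in every 3, starting at position 1 (positions 1st, 4th, 7th, ...).
On "fixture": the first step gives "efirtux", and the second then gives "erx".

erx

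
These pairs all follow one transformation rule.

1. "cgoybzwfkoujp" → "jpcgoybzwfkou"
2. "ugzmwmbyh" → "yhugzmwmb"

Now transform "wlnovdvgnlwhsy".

Rule — move the last 2 characters to the front (rotate right by 2).
Applying that to "wlnovdvgnlwhsy" gives "sywlnovdvgnlwh".

sywlnovdvgnlwh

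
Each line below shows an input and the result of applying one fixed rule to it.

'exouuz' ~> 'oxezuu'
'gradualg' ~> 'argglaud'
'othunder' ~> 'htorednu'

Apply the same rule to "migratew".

The rule is to move the first 3 characters to the end (rotate left by 3), then reverse the string.
Starting from "migratew": after the first operation, "ratewmig"; after the second, "gimwetar".

gimwetar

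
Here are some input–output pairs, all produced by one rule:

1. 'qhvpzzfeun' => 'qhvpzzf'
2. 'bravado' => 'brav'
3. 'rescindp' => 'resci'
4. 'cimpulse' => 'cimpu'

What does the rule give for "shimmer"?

Rule — delete the last 3 characters.
For "shimmer" the result is "shim".

shim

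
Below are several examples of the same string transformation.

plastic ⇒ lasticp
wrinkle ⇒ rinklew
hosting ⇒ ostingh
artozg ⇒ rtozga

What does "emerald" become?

meralde

In each case the input is transformed by: move the first character to the end.
Applying that to "emerald" gives "meralde".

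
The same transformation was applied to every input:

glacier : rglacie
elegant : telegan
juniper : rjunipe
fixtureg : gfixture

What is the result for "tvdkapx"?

xtvdkap

The transformation: move the last character to the front.
So "tvdkapx" becomes "xtvdkap".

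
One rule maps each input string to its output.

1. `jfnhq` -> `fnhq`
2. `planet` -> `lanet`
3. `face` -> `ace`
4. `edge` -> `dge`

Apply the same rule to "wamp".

What's happening: delete the first character.
Applying that to "wamp" gives "amp".

amp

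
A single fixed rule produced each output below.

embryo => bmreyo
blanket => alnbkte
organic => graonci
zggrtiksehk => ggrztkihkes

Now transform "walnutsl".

lanwults

The rule is to move the first 2 characters to the end (rotate left by 2), then take characters alternately from the front and the back (1st, last, 2nd, 2nd-last, ...).
Doing the same to "walnutsl": "lanwults".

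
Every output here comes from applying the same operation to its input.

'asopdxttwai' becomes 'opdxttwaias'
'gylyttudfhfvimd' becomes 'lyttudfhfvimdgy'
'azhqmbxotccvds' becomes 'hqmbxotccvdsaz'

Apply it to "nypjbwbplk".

pjbwbplkny

Rule — move the first 2 characters to the end (rotate left by 2).
Applying that to "nypjbwbplk" gives "pjbwbplkny".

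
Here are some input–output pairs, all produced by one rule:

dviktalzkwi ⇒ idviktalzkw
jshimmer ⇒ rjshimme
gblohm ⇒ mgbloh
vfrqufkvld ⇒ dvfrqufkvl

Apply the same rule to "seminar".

rsemina

Looking at the pairs, the operation is to move the last character to the front.
"seminar" → "rsemina".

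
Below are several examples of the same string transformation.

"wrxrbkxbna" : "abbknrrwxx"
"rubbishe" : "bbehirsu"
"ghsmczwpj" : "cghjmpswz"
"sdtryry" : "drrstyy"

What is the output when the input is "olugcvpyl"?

cgllopuvy

Each output is the input with this applied: sort the characters into alphabetical order.
So "olugcvpyl" becomes "cgllopuvy".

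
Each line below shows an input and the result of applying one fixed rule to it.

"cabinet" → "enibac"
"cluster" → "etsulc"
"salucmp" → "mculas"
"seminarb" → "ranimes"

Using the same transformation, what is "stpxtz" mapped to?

Rule — delete the last character, then reverse the string.
For "stpxtz", step one produces "stpxt"; step two turns that into "txpts".

txpts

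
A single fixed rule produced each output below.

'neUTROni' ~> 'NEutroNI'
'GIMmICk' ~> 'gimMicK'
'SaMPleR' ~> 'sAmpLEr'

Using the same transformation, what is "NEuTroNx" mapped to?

neUtROnX

Each output is the input with this applied: flip the case of every letter.
So "NEuTroNx" becomes "neUtROnX".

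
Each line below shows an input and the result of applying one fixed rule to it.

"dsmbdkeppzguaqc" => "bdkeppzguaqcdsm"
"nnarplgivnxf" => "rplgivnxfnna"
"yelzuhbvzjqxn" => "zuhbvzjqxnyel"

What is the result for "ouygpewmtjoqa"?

gpewmtjoqaouy

Rule — move the first 3 characters to the end (rotate left by 3).
On "ouygpewmtjoqa" that produces "gpewmtjoqaouy".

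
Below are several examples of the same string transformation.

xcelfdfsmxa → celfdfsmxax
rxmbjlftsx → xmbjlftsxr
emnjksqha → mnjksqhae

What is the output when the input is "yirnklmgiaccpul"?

What's happening: move the first character to the end.
For "yirnklmgiaccpul" the result is "irnklmgiaccpuly".

irnklmgiaccpuly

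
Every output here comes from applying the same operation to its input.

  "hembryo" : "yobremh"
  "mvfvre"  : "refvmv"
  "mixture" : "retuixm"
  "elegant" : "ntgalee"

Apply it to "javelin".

Looking at the pairs, the operation is to reverse the string, then swap each adjacent pair of characters (1↔2, 3↔4, ...).
"javelin" → "nilevaj" → "inelavj".

inelavj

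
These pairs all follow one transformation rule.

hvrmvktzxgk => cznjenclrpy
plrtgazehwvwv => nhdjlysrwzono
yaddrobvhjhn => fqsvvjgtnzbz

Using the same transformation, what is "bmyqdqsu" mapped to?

Looking at the pairs, the operation is to move the last character to the front, then shift every letter 8 places backward in the alphabet (wrapping around).
"bmyqdqsu" → "mteqivik".

mteqivik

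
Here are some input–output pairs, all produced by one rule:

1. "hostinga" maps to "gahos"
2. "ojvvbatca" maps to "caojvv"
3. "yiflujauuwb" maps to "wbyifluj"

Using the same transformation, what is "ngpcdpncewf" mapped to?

wfngpcdp

The pattern: move the last 2 characters to the front (rotate right by 2), then delete the last 3 characters.
"ngpcdpncewf" → "wfngpcdpnce" → "wfngpcdp".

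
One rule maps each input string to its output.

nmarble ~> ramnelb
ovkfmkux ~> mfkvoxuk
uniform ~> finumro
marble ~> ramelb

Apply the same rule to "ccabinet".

Looking at the pairs, the operation is to reverse the string, then move the first 3 characters to the end (rotate left by 3).
So "ccabinet" becomes "ibaccten".

ibaccten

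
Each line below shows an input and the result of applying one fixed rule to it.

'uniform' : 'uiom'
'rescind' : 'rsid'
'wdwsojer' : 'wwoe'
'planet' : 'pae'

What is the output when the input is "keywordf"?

kyod

The rule is to keep every other character starting from the first (positions 1st, 3rd, 5th, ...).
Applying that to "keywordf" gives "kyod".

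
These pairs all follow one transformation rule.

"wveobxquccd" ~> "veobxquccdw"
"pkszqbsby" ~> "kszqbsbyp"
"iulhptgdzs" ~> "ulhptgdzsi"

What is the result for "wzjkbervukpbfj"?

zjkbervukpbfjw

What's happening: move the first character to the end.
On "wzjkbervukpbfj" that produces "zjkbervukpbfjw".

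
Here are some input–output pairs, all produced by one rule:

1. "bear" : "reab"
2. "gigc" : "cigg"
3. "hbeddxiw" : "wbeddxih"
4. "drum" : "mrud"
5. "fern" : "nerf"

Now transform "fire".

eirf

What's happening: swap the first and last characters.
On "fire" that produces "eirf".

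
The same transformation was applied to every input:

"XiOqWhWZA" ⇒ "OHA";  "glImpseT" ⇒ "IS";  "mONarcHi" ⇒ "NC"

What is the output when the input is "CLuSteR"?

What's happening: keep one character in every 3, starting at position 3 (positions 3rd, 6th, 9th, ...), then convert every letter to uppercase.
Working it through for "CLuSteR": intermediate "ue", final "UE".
(Check on "mONarcHi": → "Nc" → "NC" ✓)

UE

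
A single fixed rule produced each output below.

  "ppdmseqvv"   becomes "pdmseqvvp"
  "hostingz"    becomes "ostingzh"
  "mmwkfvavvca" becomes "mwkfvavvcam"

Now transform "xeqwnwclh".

eqwnwclhx

Each output is the input with this applied: move the first character to the end.
So "xeqwnwclh" becomes "eqwnwclhx".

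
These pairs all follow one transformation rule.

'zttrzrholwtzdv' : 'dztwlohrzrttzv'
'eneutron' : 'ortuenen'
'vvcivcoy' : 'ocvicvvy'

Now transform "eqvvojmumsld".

lsmumjovvqed

The rule is to move the last character to the front, then reverse the string.
Starting from "eqvvojmumsld": after the first operation, "deqvvojmumsl"; after the second, "lsmumjovvqed".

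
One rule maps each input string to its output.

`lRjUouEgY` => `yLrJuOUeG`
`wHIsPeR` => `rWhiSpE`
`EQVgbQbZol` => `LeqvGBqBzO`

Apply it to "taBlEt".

TTAbLe

The transformation: flip the case of every letter, then move the last character to the front.
Starting from "taBlEt": after the first operation, "TAbLeT"; after the second, "TTAbLe".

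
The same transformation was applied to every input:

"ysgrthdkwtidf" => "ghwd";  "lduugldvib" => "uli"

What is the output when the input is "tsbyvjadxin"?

The transformation: keep one character in every 3, starting at position 3 (positions 3rd, 6th, 9th, ...).
So "tsbyvjadxin" becomes "bjx".

bjx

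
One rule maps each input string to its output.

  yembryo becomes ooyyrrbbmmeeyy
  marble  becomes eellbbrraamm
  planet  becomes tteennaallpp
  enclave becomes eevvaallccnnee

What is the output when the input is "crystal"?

llaattssyyrrcc

In each case the input is transformed by: double every character, then reverse the string.
"crystal" → "llaattssyyrrcc".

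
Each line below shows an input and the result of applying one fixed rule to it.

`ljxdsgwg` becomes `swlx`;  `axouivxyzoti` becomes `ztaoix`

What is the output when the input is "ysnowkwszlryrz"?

rrynwwz

Rule — keep every other character starting from the first (positions 1st, 3rd, 5th, ...), then move the last 2 characters to the front (rotate right by 2).
For "ysnowkwszlryrz", step one produces "ynwwzrr"; step two turns that into "rrynwwz".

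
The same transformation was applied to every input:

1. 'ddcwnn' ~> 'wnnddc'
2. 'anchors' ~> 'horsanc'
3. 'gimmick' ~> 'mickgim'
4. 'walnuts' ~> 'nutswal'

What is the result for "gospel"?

pelgos

Each output is the input with this applied: move the first 3 characters to the end (rotate left by 3).
So "gospel" becomes "pelgos".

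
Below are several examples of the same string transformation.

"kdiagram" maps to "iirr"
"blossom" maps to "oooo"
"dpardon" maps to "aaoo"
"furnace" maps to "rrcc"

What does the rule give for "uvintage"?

In each case the input is transformed by: keep one character in every 3, starting at position 3 (positions 3rd, 6th, 9th, ...), then double every character.
"uvintage" → "iiaa".

iiaa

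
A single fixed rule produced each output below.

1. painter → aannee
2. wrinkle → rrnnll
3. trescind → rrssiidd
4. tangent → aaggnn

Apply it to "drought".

rruuhh

What's happening: keep every other character starting from the second (positions 2nd, 4th, 6th, ...), then double every character.
On "drought": the first step gives "ruh", and the second then gives "rruuhh".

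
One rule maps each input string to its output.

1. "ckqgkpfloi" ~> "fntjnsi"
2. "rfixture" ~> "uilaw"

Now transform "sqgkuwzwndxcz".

Looking at the pairs, the operation is to delete the last 3 characters, then shift every letter 3 places forward in the alphabet (wrapping around).
For "sqgkuwzwndxcz", step one produces "sqgkuwzwnd"; step two turns that into "vtjnxzczqg".

vtjnxzczqg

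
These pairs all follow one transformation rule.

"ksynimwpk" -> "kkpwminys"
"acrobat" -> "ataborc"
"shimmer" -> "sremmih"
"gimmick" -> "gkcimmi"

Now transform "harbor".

Rule — reverse the string, then move the last character to the front.
"harbor" → "hrobra".
(Check on "ksynimwpk": → "kpwminysk" → "kkpwminys" ✓)

hrobra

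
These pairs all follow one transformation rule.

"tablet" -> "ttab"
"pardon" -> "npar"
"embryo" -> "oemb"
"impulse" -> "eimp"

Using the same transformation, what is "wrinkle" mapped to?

Rule — move the last character to the front, then keep only the first 4 characters.
On "wrinkle": the first step gives "ewrinkl", and the second then gives "ewri".

ewri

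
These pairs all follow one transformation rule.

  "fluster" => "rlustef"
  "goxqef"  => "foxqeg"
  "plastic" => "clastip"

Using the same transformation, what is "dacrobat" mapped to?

Rule — swap the first and last characters.
On "dacrobat" that produces "tacrobad".

tacrobad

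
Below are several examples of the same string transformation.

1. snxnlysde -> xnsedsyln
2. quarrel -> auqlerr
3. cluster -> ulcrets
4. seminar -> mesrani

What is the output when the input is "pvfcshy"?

fvpyhsc

Each output is the input with this applied: move the first 3 characters to the end (rotate left by 3), then reverse the string.
On "pvfcshy": the first step gives "cshypvf", and the second then gives "fvpyhsc".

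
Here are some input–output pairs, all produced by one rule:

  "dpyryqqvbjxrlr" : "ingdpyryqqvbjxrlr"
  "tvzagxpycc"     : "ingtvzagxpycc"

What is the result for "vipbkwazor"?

ingvipbkwazor

What's happening: prepend "ing".
On "vipbkwazor" that produces "ingvipbkwazor".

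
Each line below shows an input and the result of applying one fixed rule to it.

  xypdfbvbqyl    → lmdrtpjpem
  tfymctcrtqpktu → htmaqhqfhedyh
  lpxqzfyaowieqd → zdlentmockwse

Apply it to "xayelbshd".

The rule is to delete the last character, then shift every letter 12 places backward in the alphabet (wrapping around).
For "xayelbshd", step one produces "xayelbsh"; step two turns that into "lomszpgv".

lomszpgv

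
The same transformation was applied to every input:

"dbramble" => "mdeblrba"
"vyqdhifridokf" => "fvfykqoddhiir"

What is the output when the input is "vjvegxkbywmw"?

kvwjmvweygbx

What's happening: take characters alternately from the front and the back (1st, last, 2nd, 2nd-last, ...), then move the last character to the front.
Working it through for "vjvegxkbywmw": intermediate "vwjmvweygbxk", final "kvwjmvweygbx".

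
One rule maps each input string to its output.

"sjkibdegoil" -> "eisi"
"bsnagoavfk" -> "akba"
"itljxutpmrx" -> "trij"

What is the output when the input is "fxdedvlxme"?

The pattern: keep one character in every 3, starting at position 1 (positions 1st, 4th, 7th, ...), then move the first 2 characters to the end (rotate left by 2).
"fxdedvlxme" → "fele" → "lefe".

lefe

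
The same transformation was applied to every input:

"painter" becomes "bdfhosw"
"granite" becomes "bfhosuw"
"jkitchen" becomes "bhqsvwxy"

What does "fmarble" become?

afopstz

In each case the input is transformed by: shift every letter 12 places backward in the alphabet (wrapping around), then sort the characters into alphabetical order.
For "fmarble", step one produces "taofpzs"; step two turns that into "afopstz".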